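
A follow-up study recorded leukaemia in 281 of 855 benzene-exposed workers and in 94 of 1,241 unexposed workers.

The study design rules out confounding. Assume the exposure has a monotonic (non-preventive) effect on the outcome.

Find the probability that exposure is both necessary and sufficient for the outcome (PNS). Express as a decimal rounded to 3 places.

p₁ = P(outcome | exposed) = 281/855 = 0.32865
p₀ = P(outcome | unexposed) = 94/1241 = 0.075745
Under exogeneity and monotonicity, PNS = p₁ − p₀.
PNS = 0.32865 − 0.075745 = 0.25291

PNS ≈ 0.253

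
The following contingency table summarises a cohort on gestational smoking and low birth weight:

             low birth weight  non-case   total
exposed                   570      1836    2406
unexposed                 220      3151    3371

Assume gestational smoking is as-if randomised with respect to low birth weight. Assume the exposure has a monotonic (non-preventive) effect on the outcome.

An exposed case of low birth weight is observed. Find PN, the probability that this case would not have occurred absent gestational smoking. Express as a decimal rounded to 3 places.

p₁ = P(outcome | exposed) = 570/2406 = 0.23691
p₀ = P(outcome | unexposed) = 220/3371 = 0.065263
Under exogeneity and monotonicity, PN = (p₁ − p₀)/p₁.
PN = (0.23691 − 0.065263) / 0.23691 ≈ 0.7245

PN ≈ 0.725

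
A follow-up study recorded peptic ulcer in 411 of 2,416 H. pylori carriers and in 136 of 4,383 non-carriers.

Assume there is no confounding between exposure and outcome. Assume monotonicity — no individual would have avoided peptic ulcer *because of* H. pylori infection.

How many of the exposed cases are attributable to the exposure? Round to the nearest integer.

about 336 cases

p₁ = P(outcome | exposed) = 411/2416 = 0.17012
p₀ = P(outcome | unexposed) = 136/4383 = 0.031029
PN = (p₁ − p₀)/p₁ = (0.17012 − 0.031029) / 0.17012 ≈ 0.81760.
Attributable cases ≈ PN × (exposed cases) = 0.81760 × 411 ≈ 336.03.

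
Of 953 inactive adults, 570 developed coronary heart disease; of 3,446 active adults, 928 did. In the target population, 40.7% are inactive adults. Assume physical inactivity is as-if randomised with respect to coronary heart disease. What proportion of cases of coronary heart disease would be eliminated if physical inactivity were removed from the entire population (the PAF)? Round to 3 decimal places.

p₁ = P(outcome | exposed) = 570/953 = 0.59811
p₀ = P(outcome | unexposed) = 928/3446 = 0.2693
Overall risk P(Y=1) = π·p₁ + (1−π)·p₀ = 0.407×0.59811 + 0.593×0.2693 = 0.40312.
Under exogeneity, PAF = [P(Y=1) − p₀] / P(Y=1).
PAF = (0.40312 − 0.2693) / 0.40312 ≈ 0.3320

PAF ≈ 0.332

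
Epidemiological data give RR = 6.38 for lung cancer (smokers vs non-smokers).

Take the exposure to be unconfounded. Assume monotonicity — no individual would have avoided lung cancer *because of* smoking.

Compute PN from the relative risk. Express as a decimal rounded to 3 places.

PN ≈ 0.843

Under exogeneity and monotonicity, PN = (RR − 1) / RR = 1 − 1/RR.
PN = (6.38 − 1) / 6.38 = 5.38 / 6.38 ≈ 0.8433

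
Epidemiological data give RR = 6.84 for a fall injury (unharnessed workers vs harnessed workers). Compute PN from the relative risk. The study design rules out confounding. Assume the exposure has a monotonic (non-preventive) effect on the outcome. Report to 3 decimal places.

Under exogeneity and monotonicity, PN = (RR − 1) / RR = 1 − 1/RR.
PN = (6.84 − 1) / 6.84 = 5.84 / 6.84 ≈ 0.8538

PN ≈ 0.854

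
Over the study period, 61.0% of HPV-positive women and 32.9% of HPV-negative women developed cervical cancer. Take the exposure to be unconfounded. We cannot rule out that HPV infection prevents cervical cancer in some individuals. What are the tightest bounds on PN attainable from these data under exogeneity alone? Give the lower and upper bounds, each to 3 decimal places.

0.461 ≤ PN ≤ 1.000

p₁ = 0.61, p₀ = 0.329.
Under exogeneity alone the bounds on PN are max{0,(p₁−p₀)/p₁} ≤ PN ≤ min{1,(1−p₀)/p₁}.
  lower = (p₁ − p₀)/p₁ = 0.281 / 0.61 ≈ 0.4607
  upper = min{1, (1 − p₀)/p₁} = 0.671 / 0.61 ≈ 1.1000 → capped at 1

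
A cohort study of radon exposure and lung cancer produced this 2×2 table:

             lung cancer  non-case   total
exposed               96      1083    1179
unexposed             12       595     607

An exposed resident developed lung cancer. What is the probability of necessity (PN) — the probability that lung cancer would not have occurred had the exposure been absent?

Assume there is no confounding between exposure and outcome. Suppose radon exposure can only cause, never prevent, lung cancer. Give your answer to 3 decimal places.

p₁ = P(outcome | exposed) = 96/1179 = 0.081425
p₀ = P(outcome | unexposed) = 12/607 = 0.019769
Under exogeneity and monotonicity, PN = (p₁ − p₀)/p₁.
PN = (0.081425 − 0.019769) / 0.081425 ≈ 0.7572

PN ≈ 0.757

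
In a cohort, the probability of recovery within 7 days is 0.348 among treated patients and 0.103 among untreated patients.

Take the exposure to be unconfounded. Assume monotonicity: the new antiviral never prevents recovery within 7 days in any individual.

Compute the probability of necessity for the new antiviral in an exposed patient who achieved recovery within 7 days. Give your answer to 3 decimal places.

Let p₁ = 0.348, p₀ = 0.103.
Under exogeneity and monotonicity, PN = (p₁ − p₀) / p₁.
PN = (0.348 − 0.103) / 0.348 = 0.245 / 0.348 ≈ 0.7040

PN ≈ 0.704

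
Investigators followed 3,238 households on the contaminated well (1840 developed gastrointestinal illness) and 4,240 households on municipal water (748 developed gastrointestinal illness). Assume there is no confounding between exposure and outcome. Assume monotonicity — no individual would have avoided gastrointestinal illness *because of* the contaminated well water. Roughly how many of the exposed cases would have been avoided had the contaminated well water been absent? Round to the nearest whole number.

about 1269 cases

p₁ = P(outcome | exposed) = 1840/3238 = 0.56825
p₀ = P(outcome | unexposed) = 748/4240 = 0.17642
PN = (p₁ − p₀)/p₁ = (0.56825 − 0.17642) / 0.56825 ≈ 0.68955.
Attributable cases ≈ PN × (exposed cases) = 0.68955 × 1840 ≈ 1268.77.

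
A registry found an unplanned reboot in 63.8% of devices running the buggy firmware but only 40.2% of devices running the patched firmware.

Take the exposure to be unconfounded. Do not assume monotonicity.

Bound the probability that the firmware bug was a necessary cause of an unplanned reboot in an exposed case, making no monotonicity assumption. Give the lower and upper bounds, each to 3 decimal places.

p₁ = 0.638, p₀ = 0.402.
Under exogeneity alone the bounds on PN are max{0,(p₁−p₀)/p₁} ≤ PN ≤ min{1,(1−p₀)/p₁}.
  lower = (p₁ − p₀)/p₁ = 0.236 / 0.638 ≈ 0.3699
  upper = min{1, (1 − p₀)/p₁} = 0.598 / 0.638 ≈ 0.9373

0.370 ≤ PN ≤ 0.937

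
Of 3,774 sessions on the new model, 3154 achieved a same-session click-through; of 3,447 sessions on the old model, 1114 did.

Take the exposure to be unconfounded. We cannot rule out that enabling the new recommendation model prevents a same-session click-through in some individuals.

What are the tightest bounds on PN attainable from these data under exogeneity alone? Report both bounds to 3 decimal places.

0.613 ≤ PN ≤ 0.810

p₁ = P(outcome | exposed) = 3154/3774 = 0.83572
p₀ = P(outcome | unexposed) = 1114/3447 = 0.32318
Under exogeneity alone the bounds on PN are max{0,(p₁−p₀)/p₁} ≤ PN ≤ min{1,(1−p₀)/p₁}.
  lower = (p₁ − p₀)/p₁ = 0.51254 / 0.83572 ≈ 0.6133
  upper = min{1, (1 − p₀)/p₁} = 0.67682 / 0.83572 ≈ 0.8099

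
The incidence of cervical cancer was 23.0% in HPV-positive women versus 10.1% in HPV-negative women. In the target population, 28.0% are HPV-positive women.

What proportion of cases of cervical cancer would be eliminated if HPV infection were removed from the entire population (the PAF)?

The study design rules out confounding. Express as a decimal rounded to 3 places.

PAF ≈ 0.263

p₁ = 0.23, p₀ = 0.101.
Overall risk P(Y=1) = π·p₁ + (1−π)·p₀ = 0.28×0.23 + 0.72×0.101 = 0.13712.
Under exogeneity, PAF = [P(Y=1) − p₀] / P(Y=1).
PAF = (0.13712 − 0.101) / 0.13712 ≈ 0.2634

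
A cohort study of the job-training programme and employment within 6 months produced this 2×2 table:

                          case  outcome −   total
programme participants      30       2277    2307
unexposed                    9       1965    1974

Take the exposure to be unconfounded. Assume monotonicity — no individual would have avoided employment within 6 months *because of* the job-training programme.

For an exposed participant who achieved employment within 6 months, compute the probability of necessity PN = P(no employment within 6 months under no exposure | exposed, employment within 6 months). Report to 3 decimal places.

p₁ = P(outcome | exposed) = 30/2307 = 0.013004
p₀ = P(outcome | unexposed) = 9/1974 = 0.0045593
Under exogeneity and monotonicity, PN = (p₁ − p₀) / p₁.
PN = (0.013004 − 0.0045593) / 0.013004 = 0.0084446 / 0.013004 ≈ 0.6494

PN ≈ 0.649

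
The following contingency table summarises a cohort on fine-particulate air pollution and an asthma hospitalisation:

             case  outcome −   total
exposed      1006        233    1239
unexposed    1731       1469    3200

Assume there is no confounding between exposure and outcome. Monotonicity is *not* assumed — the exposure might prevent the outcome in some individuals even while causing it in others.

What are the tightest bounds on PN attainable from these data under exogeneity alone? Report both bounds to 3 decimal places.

0.334 ≤ PN ≤ 0.565

p₁ = P(outcome | exposed) = 1006/1239 = 0.81195
p₀ = P(outcome | unexposed) = 1731/3200 = 0.54094
Under exogeneity alone the bounds on PN are max{0,(p₁−p₀)/p₁} ≤ PN ≤ min{1,(1−p₀)/p₁}.
  lower = (p₁ − p₀)/p₁ = 0.27101 / 0.81195 ≈ 0.3338
  upper = min{1, (1 − p₀)/p₁} = 0.45906 / 0.81195 ≈ 0.5654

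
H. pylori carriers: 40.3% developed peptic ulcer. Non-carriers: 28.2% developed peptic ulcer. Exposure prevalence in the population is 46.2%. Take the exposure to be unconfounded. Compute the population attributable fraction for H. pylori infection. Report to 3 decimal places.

p₁ = 0.403, p₀ = 0.282.
Overall risk P(Y=1) = π·p₁ + (1−π)·p₀ = 0.462×0.403 + 0.538×0.282 = 0.3379.
Under exogeneity, PAF = [P(Y=1) − p₀] / P(Y=1).
PAF = (0.3379 − 0.282) / 0.3379 ≈ 0.1654

PAF ≈ 0.165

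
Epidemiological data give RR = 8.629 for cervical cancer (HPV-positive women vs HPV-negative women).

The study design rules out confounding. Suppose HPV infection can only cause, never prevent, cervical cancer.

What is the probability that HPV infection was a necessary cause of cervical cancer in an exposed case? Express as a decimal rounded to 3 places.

PN ≈ 0.884

Under exogeneity and monotonicity, PN = (RR − 1) / RR = 1 − 1/RR.
PN = (8.629 − 1) / 8.629 = 7.629 / 8.629 ≈ 0.8841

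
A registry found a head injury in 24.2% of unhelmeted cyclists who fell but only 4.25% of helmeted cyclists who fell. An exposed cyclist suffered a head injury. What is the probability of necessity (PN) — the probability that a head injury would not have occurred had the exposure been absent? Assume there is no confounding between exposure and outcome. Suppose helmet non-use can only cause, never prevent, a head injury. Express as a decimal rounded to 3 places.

PN ≈ 0.824

p₁ = 0.242, p₀ = 0.0425.
Under exogeneity and monotonicity, PN = (p₁ − p₀) / p₁.
PN = (0.242 − 0.0425) / 0.242 = 0.1995 / 0.242 ≈ 0.8244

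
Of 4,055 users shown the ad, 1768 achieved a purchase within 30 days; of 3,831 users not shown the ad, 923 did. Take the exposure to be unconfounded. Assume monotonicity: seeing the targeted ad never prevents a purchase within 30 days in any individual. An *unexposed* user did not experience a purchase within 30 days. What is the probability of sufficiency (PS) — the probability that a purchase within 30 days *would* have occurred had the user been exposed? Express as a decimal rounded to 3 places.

PS ≈ 0.257

p₁ = P(outcome | exposed) = 1768/4055 = 0.436
p₀ = P(outcome | unexposed) = 923/3831 = 0.24093
Under exogeneity and monotonicity, PS = (p₁ − p₀) / (1 − p₀).
PS = (0.436 − 0.24093) / (1 − 0.24093) = 0.19508 / 0.75907 ≈ 0.2570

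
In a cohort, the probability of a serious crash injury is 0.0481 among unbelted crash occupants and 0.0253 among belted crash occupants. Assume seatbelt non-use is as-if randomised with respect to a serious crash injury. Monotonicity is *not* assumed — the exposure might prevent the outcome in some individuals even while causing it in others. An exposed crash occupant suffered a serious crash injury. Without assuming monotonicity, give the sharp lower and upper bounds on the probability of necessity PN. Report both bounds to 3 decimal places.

0.474 ≤ PN ≤ 1.000

Let p₁ = 0.0481, p₀ = 0.0253.
Under exogeneity alone the bounds on PN are max{0,(p₁−p₀)/p₁} ≤ PN ≤ min{1,(1−p₀)/p₁}.
  lower = (p₁ − p₀)/p₁ = 0.0228 / 0.0481 ≈ 0.4740
  upper = min{1, (1 − p₀)/p₁} = 0.9747 / 0.0481 ≈ 20.2640 → capped at 1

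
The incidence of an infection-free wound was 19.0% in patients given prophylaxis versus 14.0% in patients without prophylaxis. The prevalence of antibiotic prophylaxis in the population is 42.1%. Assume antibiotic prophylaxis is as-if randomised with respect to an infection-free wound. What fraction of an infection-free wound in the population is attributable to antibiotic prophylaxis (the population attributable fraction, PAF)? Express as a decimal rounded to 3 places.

p₁ = 0.19, p₀ = 0.14.
Overall risk P(Y=1) = π·p₁ + (1−π)·p₀ = 0.421×0.19 + 0.579×0.14 = 0.16105.
Under exogeneity, PAF = [P(Y=1) − p₀] / P(Y=1).
PAF = (0.16105 − 0.14) / 0.16105 ≈ 0.1307

PAF ≈ 0.131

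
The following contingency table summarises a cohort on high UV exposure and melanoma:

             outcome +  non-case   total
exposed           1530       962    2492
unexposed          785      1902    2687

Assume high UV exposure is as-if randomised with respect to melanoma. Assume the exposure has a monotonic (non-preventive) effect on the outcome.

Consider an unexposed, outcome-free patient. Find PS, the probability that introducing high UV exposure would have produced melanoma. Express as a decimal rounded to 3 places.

p₁ = P(outcome | exposed) = 1530/2492 = 0.61396
p₀ = P(outcome | unexposed) = 785/2687 = 0.29215
Under exogeneity and monotonicity, PS = (p₁ − p₀)/(1 − p₀).
PS = (0.61396 − 0.29215) / 0.70785 ≈ 0.4546

PS ≈ 0.455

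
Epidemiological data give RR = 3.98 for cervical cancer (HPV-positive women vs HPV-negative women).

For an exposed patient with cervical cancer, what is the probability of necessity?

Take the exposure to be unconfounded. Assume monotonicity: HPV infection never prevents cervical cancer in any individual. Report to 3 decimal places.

PN ≈ 0.749

Under exogeneity and monotonicity, PN = (RR − 1) / RR = 1 − 1/RR.
PN = (3.98 − 1) / 3.98 = 2.98 / 3.98 ≈ 0.7487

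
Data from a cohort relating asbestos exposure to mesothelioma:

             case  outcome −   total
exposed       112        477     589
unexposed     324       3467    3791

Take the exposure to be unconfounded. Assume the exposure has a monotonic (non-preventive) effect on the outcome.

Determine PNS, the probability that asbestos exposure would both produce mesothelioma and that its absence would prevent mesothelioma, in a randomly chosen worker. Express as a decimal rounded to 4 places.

PNS ≈ 0.1047

p₁ = P(outcome | exposed) = 112/589 = 0.19015
p₀ = P(outcome | unexposed) = 324/3791 = 0.085466
Under exogeneity and monotonicity, PNS = p₁ − p₀.
PNS = 0.19015 − 0.085466 = 0.10469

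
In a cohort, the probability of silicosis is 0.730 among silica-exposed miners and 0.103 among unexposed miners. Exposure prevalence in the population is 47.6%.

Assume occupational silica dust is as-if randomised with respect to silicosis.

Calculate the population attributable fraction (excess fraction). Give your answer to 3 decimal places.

Let p₁ = 0.73, p₀ = 0.103.
Overall risk P(Y=1) = π·p₁ + (1−π)·p₀ = 0.476×0.73 + 0.524×0.103 = 0.40145.
Under exogeneity, PAF = [P(Y=1) − p₀] / P(Y=1).
PAF = (0.40145 − 0.103) / 0.40145 ≈ 0.7434

PAF ≈ 0.743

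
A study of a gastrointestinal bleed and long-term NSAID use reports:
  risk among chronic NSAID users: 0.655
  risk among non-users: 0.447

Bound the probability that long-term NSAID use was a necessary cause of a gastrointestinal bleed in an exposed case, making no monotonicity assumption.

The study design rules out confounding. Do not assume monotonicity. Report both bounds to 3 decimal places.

0.318 ≤ PN ≤ 0.844

Let p₁ = 0.655, p₀ = 0.447.
Under exogeneity alone the bounds on PN are max{0,(p₁−p₀)/p₁} ≤ PN ≤ min{1,(1−p₀)/p₁}.
  lower = (p₁ − p₀)/p₁ = 0.208 / 0.655 ≈ 0.3176
  upper = min{1, (1 − p₀)/p₁} = 0.553 / 0.655 ≈ 0.8443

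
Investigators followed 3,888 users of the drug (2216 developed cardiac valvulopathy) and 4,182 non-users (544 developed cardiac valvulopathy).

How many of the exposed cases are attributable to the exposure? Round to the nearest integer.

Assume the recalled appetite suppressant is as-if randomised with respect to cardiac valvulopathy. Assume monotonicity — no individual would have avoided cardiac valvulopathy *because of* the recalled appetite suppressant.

about 1710 cases

p₁ = P(outcome | exposed) = 2216/3888 = 0.56996
p₀ = P(outcome | unexposed) = 544/4182 = 0.13008
PN = (p₁ − p₀)/p₁ = (0.56996 − 0.13008) / 0.56996 ≈ 0.77177.
Attributable cases ≈ PN × (exposed cases) = 0.77177 × 2216 ≈ 1710.24.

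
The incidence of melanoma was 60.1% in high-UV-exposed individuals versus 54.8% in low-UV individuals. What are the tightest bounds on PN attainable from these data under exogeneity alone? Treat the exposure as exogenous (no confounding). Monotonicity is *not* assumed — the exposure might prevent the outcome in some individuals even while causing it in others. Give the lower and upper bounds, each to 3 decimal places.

p₁ = 0.601, p₀ = 0.548.
Under exogeneity alone the bounds on PN are max{0,(p₁−p₀)/p₁} ≤ PN ≤ min{1,(1−p₀)/p₁}.
  lower = (p₁ − p₀)/p₁ = 0.053 / 0.601 ≈ 0.0882
  upper = min{1, (1 − p₀)/p₁} = 0.452 / 0.601 ≈ 0.7521

0.088 ≤ PN ≤ 0.752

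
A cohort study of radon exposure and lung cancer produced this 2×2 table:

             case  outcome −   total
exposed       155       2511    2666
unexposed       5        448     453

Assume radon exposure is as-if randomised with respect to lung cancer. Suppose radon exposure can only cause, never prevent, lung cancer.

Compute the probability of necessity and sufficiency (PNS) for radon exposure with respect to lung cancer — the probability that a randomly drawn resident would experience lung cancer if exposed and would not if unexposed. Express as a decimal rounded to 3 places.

p₁ = P(outcome | exposed) = 155/2666 = 0.05814
p₀ = P(outcome | unexposed) = 5/453 = 0.011038
Under exogeneity and monotonicity, PNS = p₁ − p₀.
PNS = 0.05814 − 0.011038 = 0.047102

PNS ≈ 0.047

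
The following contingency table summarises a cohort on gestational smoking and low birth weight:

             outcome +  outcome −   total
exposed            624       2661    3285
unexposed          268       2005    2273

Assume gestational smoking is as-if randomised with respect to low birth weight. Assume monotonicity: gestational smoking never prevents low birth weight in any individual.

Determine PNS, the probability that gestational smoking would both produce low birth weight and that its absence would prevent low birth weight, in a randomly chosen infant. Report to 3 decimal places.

PNS ≈ 0.072

p₁ = P(outcome | exposed) = 624/3285 = 0.18995
p₀ = P(outcome | unexposed) = 268/2273 = 0.11791
Under exogeneity and monotonicity, PNS = p₁ − p₀.
PNS = 0.18995 − 0.11791 = 0.072048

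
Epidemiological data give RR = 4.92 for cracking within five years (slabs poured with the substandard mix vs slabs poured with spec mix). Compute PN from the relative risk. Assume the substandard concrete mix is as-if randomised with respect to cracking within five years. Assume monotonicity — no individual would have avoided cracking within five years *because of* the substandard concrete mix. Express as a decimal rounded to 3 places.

Under exogeneity and monotonicity, PN = (RR − 1) / RR = 1 − 1/RR.
PN = (4.92 − 1) / 4.92 = 3.92 / 4.92 ≈ 0.7967

PN ≈ 0.797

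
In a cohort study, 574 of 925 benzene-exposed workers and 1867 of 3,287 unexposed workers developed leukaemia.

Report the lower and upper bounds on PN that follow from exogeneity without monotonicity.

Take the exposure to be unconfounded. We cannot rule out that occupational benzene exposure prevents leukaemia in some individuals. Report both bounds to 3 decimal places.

0.085 ≤ PN ≤ 0.696

p₁ = P(outcome | exposed) = 574/925 = 0.62054
p₀ = P(outcome | unexposed) = 1867/3287 = 0.568
Under exogeneity alone the bounds on PN are max{0,(p₁−p₀)/p₁} ≤ PN ≤ min{1,(1−p₀)/p₁}.
  lower = (p₁ − p₀)/p₁ = 0.052545 / 0.62054 ≈ 0.0847
  upper = min{1, (1 − p₀)/p₁} = 0.432 / 0.62054 ≈ 0.6962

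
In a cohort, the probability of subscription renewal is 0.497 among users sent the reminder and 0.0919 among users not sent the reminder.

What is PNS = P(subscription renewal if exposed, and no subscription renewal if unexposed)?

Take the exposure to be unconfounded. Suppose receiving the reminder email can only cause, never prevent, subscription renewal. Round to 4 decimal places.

PNS ≈ 0.4051

Let p₁ = 0.497, p₀ = 0.0919.
Under exogeneity and monotonicity, PNS = p₁ − p₀.
PNS = 0.497 − 0.0919 = 0.4051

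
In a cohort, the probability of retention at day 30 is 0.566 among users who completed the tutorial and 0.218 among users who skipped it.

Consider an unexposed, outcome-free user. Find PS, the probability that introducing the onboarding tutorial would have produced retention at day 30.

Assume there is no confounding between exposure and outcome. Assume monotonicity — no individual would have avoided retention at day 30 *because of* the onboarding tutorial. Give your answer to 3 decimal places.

Let p₁ = 0.566, p₀ = 0.218.
Under exogeneity and monotonicity, PS = (p₁ − p₀) / (1 − p₀).
PS = (0.566 − 0.218) / (1 − 0.218) = 0.348 / 0.782 ≈ 0.4450

PS ≈ 0.445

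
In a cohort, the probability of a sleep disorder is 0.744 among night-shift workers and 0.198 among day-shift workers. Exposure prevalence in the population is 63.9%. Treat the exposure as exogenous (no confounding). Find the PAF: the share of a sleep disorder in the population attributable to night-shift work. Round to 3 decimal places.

PAF ≈ 0.638

Let p₁ = 0.744, p₀ = 0.198.
Overall risk P(Y=1) = π·p₁ + (1−π)·p₀ = 0.639×0.744 + 0.361×0.198 = 0.54689.
Under exogeneity, PAF = [P(Y=1) − p₀] / P(Y=1).
PAF = (0.54689 − 0.198) / 0.54689 ≈ 0.6380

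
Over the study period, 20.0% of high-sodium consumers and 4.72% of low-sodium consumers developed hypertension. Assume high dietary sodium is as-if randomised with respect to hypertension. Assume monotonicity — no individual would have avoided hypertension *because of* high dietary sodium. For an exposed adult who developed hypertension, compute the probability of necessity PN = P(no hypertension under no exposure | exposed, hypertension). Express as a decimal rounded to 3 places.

p₁ = 0.2, p₀ = 0.0472.
Under exogeneity and monotonicity, PN = (p₁ − p₀) / p₁.
PN = (0.2 − 0.0472) / 0.2 = 0.1528 / 0.2 ≈ 0.7640

PN ≈ 0.764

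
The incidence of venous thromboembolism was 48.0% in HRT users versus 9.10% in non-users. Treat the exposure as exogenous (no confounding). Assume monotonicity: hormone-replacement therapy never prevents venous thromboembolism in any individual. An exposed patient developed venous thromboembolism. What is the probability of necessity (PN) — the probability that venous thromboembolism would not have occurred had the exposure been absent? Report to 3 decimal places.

p₁ = 0.48, p₀ = 0.091.
Under exogeneity and monotonicity, PN = (p₁ − p₀) / p₁.
PN = (0.48 − 0.091) / 0.48 = 0.389 / 0.48 ≈ 0.8104

PN ≈ 0.810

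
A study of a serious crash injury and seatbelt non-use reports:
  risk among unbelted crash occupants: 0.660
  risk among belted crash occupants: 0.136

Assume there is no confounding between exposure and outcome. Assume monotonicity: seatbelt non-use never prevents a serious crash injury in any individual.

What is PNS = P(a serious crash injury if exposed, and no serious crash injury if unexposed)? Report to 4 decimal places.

Let p₁ = 0.66, p₀ = 0.136.
Under exogeneity and monotonicity, PNS = p₁ − p₀.
PNS = 0.66 − 0.136 = 0.524

PNS ≈ 0.5240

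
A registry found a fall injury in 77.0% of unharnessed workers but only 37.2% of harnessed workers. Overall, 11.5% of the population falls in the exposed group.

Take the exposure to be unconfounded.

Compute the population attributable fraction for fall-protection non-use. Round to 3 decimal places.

p₁ = 0.77, p₀ = 0.372.
Overall risk P(Y=1) = π·p₁ + (1−π)·p₀ = 0.115×0.77 + 0.885×0.372 = 0.41777.
Under exogeneity, PAF = [P(Y=1) − p₀] / P(Y=1).
PAF = (0.41777 − 0.372) / 0.41777 ≈ 0.1096

PAF ≈ 0.110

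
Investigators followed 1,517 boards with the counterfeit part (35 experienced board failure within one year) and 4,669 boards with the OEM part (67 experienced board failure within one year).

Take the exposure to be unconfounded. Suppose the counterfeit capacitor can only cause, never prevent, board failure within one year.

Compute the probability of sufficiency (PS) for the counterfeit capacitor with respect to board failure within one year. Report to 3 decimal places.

p₁ = P(outcome | exposed) = 35/1517 = 0.023072
p₀ = P(outcome | unexposed) = 67/4669 = 0.01435
Under exogeneity and monotonicity, PS = (p₁ − p₀) / (1 − p₀).
PS = (0.023072 − 0.01435) / (1 − 0.01435) = 0.0087219 / 0.98565 ≈ 0.0088

PS ≈ 0.009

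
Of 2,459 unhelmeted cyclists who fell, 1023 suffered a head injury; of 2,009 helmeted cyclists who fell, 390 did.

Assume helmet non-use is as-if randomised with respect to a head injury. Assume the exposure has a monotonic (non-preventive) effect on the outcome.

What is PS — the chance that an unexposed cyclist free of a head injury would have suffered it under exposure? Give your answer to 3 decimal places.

PS ≈ 0.275

p₁ = P(outcome | exposed) = 1023/2459 = 0.41602
p₀ = P(outcome | unexposed) = 390/2009 = 0.19413
Under exogeneity and monotonicity, PS = (p₁ − p₀) / (1 − p₀).
PS = (0.41602 − 0.19413) / (1 − 0.19413) = 0.2219 / 0.80587 ≈ 0.2753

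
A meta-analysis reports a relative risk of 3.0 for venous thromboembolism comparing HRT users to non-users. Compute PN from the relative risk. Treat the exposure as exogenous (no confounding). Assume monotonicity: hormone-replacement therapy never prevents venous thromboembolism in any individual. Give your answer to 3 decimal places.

PN ≈ 0.667

Under exogeneity and monotonicity, PN = (RR − 1) / RR = 1 − 1/RR.
PN = (3.0 − 1) / 3.0 = 2 / 3.0 ≈ 0.6667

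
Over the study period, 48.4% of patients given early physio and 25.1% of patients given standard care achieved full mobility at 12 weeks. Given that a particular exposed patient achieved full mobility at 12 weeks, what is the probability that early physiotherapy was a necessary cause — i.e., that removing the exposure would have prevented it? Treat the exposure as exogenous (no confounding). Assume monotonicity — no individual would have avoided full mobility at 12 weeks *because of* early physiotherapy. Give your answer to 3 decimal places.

PN ≈ 0.481

p₁ = 0.484, p₀ = 0.251.
Under exogeneity and monotonicity, PN = (p₁ − p₀) / p₁.
PN = (0.484 − 0.251) / 0.484 = 0.233 / 0.484 ≈ 0.4814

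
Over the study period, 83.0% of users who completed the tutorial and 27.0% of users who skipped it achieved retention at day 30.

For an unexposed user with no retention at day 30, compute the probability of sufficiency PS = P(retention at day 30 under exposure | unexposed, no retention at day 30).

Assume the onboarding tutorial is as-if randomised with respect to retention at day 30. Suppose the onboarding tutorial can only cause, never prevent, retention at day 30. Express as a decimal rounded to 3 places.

PS ≈ 0.767

p₁ = 0.83, p₀ = 0.27.
Under exogeneity and monotonicity, PS = (p₁ − p₀) / (1 − p₀).
PS = (0.83 − 0.27) / (1 − 0.27) = 0.56 / 0.73 ≈ 0.7671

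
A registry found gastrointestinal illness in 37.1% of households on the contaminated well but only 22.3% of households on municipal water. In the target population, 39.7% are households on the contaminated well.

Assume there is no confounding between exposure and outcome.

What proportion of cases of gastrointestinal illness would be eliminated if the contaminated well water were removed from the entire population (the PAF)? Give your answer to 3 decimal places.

PAF ≈ 0.209

p₁ = 0.371, p₀ = 0.223.
Overall risk P(Y=1) = π·p₁ + (1−π)·p₀ = 0.397×0.371 + 0.603×0.223 = 0.28176.
Under exogeneity, PAF = [P(Y=1) − p₀] / P(Y=1).
PAF = (0.28176 − 0.223) / 0.28176 ≈ 0.2085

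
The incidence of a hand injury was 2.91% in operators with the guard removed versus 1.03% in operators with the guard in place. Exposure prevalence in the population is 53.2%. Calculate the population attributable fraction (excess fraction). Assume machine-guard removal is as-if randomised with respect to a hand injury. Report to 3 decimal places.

p₁ = 0.0291, p₀ = 0.0103.
Overall risk P(Y=1) = π·p₁ + (1−π)·p₀ = 0.532×0.0291 + 0.468×0.0103 = 0.020302.
Under exogeneity, PAF = [P(Y=1) − p₀] / P(Y=1).
PAF = (0.020302 − 0.0103) / 0.020302 ≈ 0.4927

PAF ≈ 0.493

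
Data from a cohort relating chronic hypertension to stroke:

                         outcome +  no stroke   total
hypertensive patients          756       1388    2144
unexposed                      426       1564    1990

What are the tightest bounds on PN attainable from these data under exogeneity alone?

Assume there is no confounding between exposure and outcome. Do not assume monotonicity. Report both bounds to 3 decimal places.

p₁ = P(outcome | exposed) = 756/2144 = 0.35261
p₀ = P(outcome | unexposed) = 426/1990 = 0.21407
Under exogeneity alone the bounds on PN are max{0,(p₁−p₀)/p₁} ≤ PN ≤ min{1,(1−p₀)/p₁}.
  lower = (p₁ − p₀)/p₁ = 0.13854 / 0.35261 ≈ 0.3929
  upper = min{1, (1 − p₀)/p₁} = 0.78593 / 0.35261 ≈ 2.2289 → capped at 1

0.393 ≤ PN ≤ 1.000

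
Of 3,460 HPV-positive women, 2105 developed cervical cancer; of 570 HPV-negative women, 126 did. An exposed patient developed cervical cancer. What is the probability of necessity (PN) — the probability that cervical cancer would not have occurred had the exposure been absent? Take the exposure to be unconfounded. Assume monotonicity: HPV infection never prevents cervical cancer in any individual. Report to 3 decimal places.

p₁ = P(outcome | exposed) = 2105/3460 = 0.60838
p₀ = P(outcome | unexposed) = 126/570 = 0.22105
Under exogeneity and monotonicity, PN = (p₁ − p₀) / p₁.
PN = (0.60838 − 0.22105) / 0.60838 = 0.38733 / 0.60838 ≈ 0.6367

PN ≈ 0.637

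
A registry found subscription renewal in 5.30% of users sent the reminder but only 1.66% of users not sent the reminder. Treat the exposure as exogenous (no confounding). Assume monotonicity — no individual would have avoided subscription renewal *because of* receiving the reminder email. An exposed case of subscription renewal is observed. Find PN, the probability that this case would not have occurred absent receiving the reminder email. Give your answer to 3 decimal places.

p₁ = 0.053, p₀ = 0.0166.
Under exogeneity and monotonicity, PN = (p₁ − p₀) / p₁.
PN = (0.053 − 0.0166) / 0.053 = 0.0364 / 0.053 ≈ 0.6868

PN ≈ 0.687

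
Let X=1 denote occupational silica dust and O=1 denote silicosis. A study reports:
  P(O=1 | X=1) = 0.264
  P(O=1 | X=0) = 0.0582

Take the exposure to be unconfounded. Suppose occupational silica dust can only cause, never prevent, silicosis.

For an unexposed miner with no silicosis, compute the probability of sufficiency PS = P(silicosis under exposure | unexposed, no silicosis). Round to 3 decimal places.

PS ≈ 0.219

Let p₁ = 0.264, p₀ = 0.0582.
Under exogeneity and monotonicity, PS = (p₁ − p₀) / (1 − p₀).
PS = (0.264 − 0.0582) / (1 − 0.0582) = 0.2058 / 0.9418 ≈ 0.2185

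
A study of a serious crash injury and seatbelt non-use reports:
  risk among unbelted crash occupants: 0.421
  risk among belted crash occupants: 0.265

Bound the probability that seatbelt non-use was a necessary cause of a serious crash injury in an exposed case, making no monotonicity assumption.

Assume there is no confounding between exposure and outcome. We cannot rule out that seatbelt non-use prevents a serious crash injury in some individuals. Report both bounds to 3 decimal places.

Let p₁ = 0.421, p₀ = 0.265.
Under exogeneity alone the bounds on PN are max{0,(p₁−p₀)/p₁} ≤ PN ≤ min{1,(1−p₀)/p₁}.
  lower = (p₁ − p₀)/p₁ = 0.156 / 0.421 ≈ 0.3705
  upper = min{1, (1 − p₀)/p₁} = 0.735 / 0.421 ≈ 1.7458 → capped at 1

0.371 ≤ PN ≤ 1.000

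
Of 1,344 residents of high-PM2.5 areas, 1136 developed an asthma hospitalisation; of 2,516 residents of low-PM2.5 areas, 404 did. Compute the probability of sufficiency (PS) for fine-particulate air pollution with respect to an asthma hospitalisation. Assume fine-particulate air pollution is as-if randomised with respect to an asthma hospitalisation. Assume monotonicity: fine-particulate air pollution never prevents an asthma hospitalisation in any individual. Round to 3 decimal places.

p₁ = P(outcome | exposed) = 1136/1344 = 0.84524
p₀ = P(outcome | unexposed) = 404/2516 = 0.16057
Under exogeneity and monotonicity, PS = (p₁ − p₀) / (1 − p₀).
PS = (0.84524 − 0.16057) / (1 − 0.16057) = 0.68467 / 0.83943 ≈ 0.8156

PS ≈ 0.816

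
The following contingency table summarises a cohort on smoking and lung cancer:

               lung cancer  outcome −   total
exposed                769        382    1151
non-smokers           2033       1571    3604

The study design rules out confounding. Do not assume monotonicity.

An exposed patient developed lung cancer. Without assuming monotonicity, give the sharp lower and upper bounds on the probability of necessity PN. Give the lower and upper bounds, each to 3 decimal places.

0.156 ≤ PN ≤ 0.652

p₁ = P(outcome | exposed) = 769/1151 = 0.66811
p₀ = P(outcome | unexposed) = 2033/3604 = 0.5641
Under exogeneity alone the bounds on PN are max{0,(p₁−p₀)/p₁} ≤ PN ≤ min{1,(1−p₀)/p₁}.
  lower = (p₁ − p₀)/p₁ = 0.10402 / 0.66811 ≈ 0.1557
  upper = min{1, (1 − p₀)/p₁} = 0.4359 / 0.66811 ≈ 0.6524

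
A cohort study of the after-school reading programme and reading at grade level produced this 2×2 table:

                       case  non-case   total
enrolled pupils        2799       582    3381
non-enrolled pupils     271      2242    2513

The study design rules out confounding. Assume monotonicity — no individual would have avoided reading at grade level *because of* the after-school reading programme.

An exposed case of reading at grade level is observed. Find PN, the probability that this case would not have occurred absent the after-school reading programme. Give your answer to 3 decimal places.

PN ≈ 0.870

p₁ = P(outcome | exposed) = 2799/3381 = 0.82786
p₀ = P(outcome | unexposed) = 271/2513 = 0.10784
Under exogeneity and monotonicity, PN = (p₁ − p₀)/p₁.
PN = (0.82786 − 0.10784) / 0.82786 ≈ 0.8697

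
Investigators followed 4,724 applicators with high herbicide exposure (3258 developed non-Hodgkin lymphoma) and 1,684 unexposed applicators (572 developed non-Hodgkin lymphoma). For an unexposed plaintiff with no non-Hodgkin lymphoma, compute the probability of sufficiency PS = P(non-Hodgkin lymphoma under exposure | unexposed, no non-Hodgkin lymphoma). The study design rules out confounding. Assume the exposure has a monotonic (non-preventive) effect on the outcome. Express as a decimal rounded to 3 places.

PS ≈ 0.530

p₁ = P(outcome | exposed) = 3258/4724 = 0.68967
p₀ = P(outcome | unexposed) = 572/1684 = 0.33967
Under exogeneity and monotonicity, PS = (p₁ − p₀) / (1 − p₀).
PS = (0.68967 − 0.33967) / (1 − 0.33967) = 0.35 / 0.66033 ≈ 0.5300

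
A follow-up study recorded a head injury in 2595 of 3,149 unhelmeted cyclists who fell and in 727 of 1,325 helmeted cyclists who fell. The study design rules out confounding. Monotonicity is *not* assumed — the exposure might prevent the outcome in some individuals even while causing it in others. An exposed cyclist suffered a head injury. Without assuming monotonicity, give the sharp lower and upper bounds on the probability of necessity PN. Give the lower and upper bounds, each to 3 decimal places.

0.334 ≤ PN ≤ 0.548

p₁ = P(outcome | exposed) = 2595/3149 = 0.82407
p₀ = P(outcome | unexposed) = 727/1325 = 0.54868
Under exogeneity alone the bounds on PN are max{0,(p₁−p₀)/p₁} ≤ PN ≤ min{1,(1−p₀)/p₁}.
  lower = (p₁ − p₀)/p₁ = 0.27539 / 0.82407 ≈ 0.3342
  upper = min{1, (1 − p₀)/p₁} = 0.45132 / 0.82407 ≈ 0.5477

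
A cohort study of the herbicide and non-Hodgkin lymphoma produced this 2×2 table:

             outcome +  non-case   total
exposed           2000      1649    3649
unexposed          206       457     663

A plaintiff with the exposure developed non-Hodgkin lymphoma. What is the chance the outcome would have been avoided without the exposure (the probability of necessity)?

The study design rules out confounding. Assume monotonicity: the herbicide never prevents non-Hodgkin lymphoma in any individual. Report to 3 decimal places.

p₁ = P(outcome | exposed) = 2000/3649 = 0.5481
p₀ = P(outcome | unexposed) = 206/663 = 0.31071
Under exogeneity and monotonicity, PN = (p₁ − p₀) / p₁.
PN = (0.5481 − 0.31071) / 0.5481 = 0.23739 / 0.5481 ≈ 0.4331

PN ≈ 0.433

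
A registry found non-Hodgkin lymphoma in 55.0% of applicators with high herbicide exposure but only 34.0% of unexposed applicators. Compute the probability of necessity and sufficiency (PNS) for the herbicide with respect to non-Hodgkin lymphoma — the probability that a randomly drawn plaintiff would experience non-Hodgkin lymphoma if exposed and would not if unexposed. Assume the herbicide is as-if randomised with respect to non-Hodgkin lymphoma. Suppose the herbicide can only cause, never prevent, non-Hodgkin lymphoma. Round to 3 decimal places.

PNS ≈ 0.210

p₁ = 0.55, p₀ = 0.34.
Under exogeneity and monotonicity, PNS = p₁ − p₀.
PNS = 0.55 − 0.34 = 0.21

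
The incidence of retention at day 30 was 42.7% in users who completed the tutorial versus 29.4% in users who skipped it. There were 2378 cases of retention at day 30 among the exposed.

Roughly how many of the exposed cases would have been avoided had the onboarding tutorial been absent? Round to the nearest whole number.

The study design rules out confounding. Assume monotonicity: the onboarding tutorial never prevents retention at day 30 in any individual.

about 741 cases

p₁ = 0.427, p₀ = 0.294.
PN = (p₁ − p₀)/p₁ = (0.427 − 0.294) / 0.427 ≈ 0.31148.
Attributable cases ≈ PN × (exposed cases) = 0.31148 × 2378 ≈ 740.69.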